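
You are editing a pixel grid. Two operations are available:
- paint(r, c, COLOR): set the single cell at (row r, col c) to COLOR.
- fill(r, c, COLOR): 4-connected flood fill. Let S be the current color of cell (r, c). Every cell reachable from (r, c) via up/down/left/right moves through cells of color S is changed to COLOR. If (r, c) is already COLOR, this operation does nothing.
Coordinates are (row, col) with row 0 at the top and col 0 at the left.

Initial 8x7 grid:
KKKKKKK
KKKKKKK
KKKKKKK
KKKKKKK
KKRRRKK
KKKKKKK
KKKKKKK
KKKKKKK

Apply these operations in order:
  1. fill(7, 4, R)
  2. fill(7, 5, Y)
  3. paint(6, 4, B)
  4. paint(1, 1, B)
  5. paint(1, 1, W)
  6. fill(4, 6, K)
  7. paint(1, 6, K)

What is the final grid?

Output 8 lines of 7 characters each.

Answer: KKKKKKK
KWKKKKK
KKKKKKK
KKKKKKK
KKKKKKK
KKKKKKK
KKKKBKK
KKKKKKK

Derivation:
After op 1 fill(7,4,R) [53 cells changed]:
RRRRRRR
RRRRRRR
RRRRRRR
RRRRRRR
RRRRRRR
RRRRRRR
RRRRRRR
RRRRRRR
After op 2 fill(7,5,Y) [56 cells changed]:
YYYYYYY
YYYYYYY
YYYYYYY
YYYYYYY
YYYYYYY
YYYYYYY
YYYYYYY
YYYYYYY
After op 3 paint(6,4,B):
YYYYYYY
YYYYYYY
YYYYYYY
YYYYYYY
YYYYYYY
YYYYYYY
YYYYBYY
YYYYYYY
After op 4 paint(1,1,B):
YYYYYYY
YBYYYYY
YYYYYYY
YYYYYYY
YYYYYYY
YYYYYYY
YYYYBYY
YYYYYYY
After op 5 paint(1,1,W):
YYYYYYY
YWYYYYY
YYYYYYY
YYYYYYY
YYYYYYY
YYYYYYY
YYYYBYY
YYYYYYY
After op 6 fill(4,6,K) [54 cells changed]:
KKKKKKK
KWKKKKK
KKKKKKK
KKKKKKK
KKKKKKK
KKKKKKK
KKKKBKK
KKKKKKK
After op 7 paint(1,6,K):
KKKKKKK
KWKKKKK
KKKKKKK
KKKKKKK
KKKKKKK
KKKKKKK
KKKKBKK
KKKKKKK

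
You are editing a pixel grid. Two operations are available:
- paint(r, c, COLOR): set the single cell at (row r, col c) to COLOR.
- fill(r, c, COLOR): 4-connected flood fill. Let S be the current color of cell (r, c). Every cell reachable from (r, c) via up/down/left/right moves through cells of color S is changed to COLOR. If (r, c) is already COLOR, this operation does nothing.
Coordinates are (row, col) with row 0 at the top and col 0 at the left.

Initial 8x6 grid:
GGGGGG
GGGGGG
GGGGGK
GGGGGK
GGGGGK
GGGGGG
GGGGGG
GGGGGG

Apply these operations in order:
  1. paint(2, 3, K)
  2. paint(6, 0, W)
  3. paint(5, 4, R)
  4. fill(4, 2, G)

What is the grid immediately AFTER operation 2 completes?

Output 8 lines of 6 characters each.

After op 1 paint(2,3,K):
GGGGGG
GGGGGG
GGGKGK
GGGGGK
GGGGGK
GGGGGG
GGGGGG
GGGGGG
After op 2 paint(6,0,W):
GGGGGG
GGGGGG
GGGKGK
GGGGGK
GGGGGK
GGGGGG
WGGGGG
GGGGGG

Answer: GGGGGG
GGGGGG
GGGKGK
GGGGGK
GGGGGK
GGGGGG
WGGGGG
GGGGGG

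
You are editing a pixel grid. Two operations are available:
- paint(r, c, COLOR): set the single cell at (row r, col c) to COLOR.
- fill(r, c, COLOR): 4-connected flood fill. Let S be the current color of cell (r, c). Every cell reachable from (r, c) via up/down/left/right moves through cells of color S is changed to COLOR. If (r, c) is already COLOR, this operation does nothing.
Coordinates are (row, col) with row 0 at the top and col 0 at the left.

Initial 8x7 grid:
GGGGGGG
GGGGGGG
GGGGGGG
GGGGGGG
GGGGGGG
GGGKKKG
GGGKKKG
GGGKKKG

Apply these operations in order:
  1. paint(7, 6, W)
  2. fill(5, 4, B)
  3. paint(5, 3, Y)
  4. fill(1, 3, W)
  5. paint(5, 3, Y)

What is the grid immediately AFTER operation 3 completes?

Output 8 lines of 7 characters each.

After op 1 paint(7,6,W):
GGGGGGG
GGGGGGG
GGGGGGG
GGGGGGG
GGGGGGG
GGGKKKG
GGGKKKG
GGGKKKW
After op 2 fill(5,4,B) [9 cells changed]:
GGGGGGG
GGGGGGG
GGGGGGG
GGGGGGG
GGGGGGG
GGGBBBG
GGGBBBG
GGGBBBW
After op 3 paint(5,3,Y):
GGGGGGG
GGGGGGG
GGGGGGG
GGGGGGG
GGGGGGG
GGGYBBG
GGGBBBG
GGGBBBW

Answer: GGGGGGG
GGGGGGG
GGGGGGG
GGGGGGG
GGGGGGG
GGGYBBG
GGGBBBG
GGGBBBW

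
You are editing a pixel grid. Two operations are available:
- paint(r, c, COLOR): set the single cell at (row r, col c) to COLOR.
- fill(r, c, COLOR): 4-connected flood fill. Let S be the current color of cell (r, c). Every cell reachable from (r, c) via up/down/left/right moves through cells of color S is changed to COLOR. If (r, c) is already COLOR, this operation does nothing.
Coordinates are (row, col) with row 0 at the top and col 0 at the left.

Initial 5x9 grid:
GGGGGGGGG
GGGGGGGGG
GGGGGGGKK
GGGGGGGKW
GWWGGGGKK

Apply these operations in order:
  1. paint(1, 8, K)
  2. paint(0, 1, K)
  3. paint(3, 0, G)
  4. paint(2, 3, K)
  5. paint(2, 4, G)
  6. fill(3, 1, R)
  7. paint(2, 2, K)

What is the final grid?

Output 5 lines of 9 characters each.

After op 1 paint(1,8,K):
GGGGGGGGG
GGGGGGGGK
GGGGGGGKK
GGGGGGGKW
GWWGGGGKK
After op 2 paint(0,1,K):
GKGGGGGGG
GGGGGGGGK
GGGGGGGKK
GGGGGGGKW
GWWGGGGKK
After op 3 paint(3,0,G):
GKGGGGGGG
GGGGGGGGK
GGGGGGGKK
GGGGGGGKW
GWWGGGGKK
After op 4 paint(2,3,K):
GKGGGGGGG
GGGGGGGGK
GGGKGGGKK
GGGGGGGKW
GWWGGGGKK
After op 5 paint(2,4,G):
GKGGGGGGG
GGGGGGGGK
GGGKGGGKK
GGGGGGGKW
GWWGGGGKK
After op 6 fill(3,1,R) [34 cells changed]:
RKRRRRRRR
RRRRRRRRK
RRRKRRRKK
RRRRRRRKW
RWWRRRRKK
After op 7 paint(2,2,K):
RKRRRRRRR
RRRRRRRRK
RRKKRRRKK
RRRRRRRKW
RWWRRRRKK

Answer: RKRRRRRRR
RRRRRRRRK
RRKKRRRKK
RRRRRRRKW
RWWRRRRKK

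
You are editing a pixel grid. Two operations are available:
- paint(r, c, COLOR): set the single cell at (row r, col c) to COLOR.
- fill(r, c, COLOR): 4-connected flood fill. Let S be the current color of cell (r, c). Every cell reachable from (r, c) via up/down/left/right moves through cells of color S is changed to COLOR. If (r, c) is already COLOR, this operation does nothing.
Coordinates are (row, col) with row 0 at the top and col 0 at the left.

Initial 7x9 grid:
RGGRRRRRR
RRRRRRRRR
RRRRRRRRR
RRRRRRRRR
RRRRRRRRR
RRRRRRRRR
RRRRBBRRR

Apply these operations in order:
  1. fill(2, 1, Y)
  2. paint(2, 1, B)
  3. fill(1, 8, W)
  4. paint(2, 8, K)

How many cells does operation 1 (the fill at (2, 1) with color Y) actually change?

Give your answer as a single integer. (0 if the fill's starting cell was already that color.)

After op 1 fill(2,1,Y) [59 cells changed]:
YGGYYYYYY
YYYYYYYYY
YYYYYYYYY
YYYYYYYYY
YYYYYYYYY
YYYYYYYYY
YYYYBBYYY

Answer: 59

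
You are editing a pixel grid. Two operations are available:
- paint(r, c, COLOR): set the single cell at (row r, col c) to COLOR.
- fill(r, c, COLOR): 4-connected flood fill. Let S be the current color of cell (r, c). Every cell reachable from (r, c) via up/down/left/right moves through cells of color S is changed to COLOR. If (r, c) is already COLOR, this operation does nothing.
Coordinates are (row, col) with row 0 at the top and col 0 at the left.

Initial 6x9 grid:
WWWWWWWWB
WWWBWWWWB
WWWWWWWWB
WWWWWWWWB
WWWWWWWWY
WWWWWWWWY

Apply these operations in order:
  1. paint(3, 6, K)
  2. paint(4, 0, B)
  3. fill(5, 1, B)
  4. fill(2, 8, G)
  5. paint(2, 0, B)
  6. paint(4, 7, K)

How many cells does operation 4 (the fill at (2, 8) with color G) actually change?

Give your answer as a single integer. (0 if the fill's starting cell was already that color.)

After op 1 paint(3,6,K):
WWWWWWWWB
WWWBWWWWB
WWWWWWWWB
WWWWWWKWB
WWWWWWWWY
WWWWWWWWY
After op 2 paint(4,0,B):
WWWWWWWWB
WWWBWWWWB
WWWWWWWWB
WWWWWWKWB
BWWWWWWWY
WWWWWWWWY
After op 3 fill(5,1,B) [45 cells changed]:
BBBBBBBBB
BBBBBBBBB
BBBBBBBBB
BBBBBBKBB
BBBBBBBBY
BBBBBBBBY
After op 4 fill(2,8,G) [51 cells changed]:
GGGGGGGGG
GGGGGGGGG
GGGGGGGGG
GGGGGGKGG
GGGGGGGGY
GGGGGGGGY

Answer: 51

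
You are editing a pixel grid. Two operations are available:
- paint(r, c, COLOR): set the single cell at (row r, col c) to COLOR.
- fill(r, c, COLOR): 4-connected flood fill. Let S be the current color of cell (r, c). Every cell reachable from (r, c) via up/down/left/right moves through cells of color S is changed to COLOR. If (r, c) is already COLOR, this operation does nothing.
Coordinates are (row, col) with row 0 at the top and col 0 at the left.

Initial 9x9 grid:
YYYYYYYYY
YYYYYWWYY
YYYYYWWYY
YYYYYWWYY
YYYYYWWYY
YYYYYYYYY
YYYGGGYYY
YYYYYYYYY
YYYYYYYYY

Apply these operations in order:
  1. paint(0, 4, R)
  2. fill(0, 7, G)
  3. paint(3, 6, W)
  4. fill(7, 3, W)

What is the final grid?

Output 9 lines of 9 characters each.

Answer: WWWWRWWWW
WWWWWWWWW
WWWWWWWWW
WWWWWWWWW
WWWWWWWWW
WWWWWWWWW
WWWWWWWWW
WWWWWWWWW
WWWWWWWWW

Derivation:
After op 1 paint(0,4,R):
YYYYRYYYY
YYYYYWWYY
YYYYYWWYY
YYYYYWWYY
YYYYYWWYY
YYYYYYYYY
YYYGGGYYY
YYYYYYYYY
YYYYYYYYY
After op 2 fill(0,7,G) [69 cells changed]:
GGGGRGGGG
GGGGGWWGG
GGGGGWWGG
GGGGGWWGG
GGGGGWWGG
GGGGGGGGG
GGGGGGGGG
GGGGGGGGG
GGGGGGGGG
After op 3 paint(3,6,W):
GGGGRGGGG
GGGGGWWGG
GGGGGWWGG
GGGGGWWGG
GGGGGWWGG
GGGGGGGGG
GGGGGGGGG
GGGGGGGGG
GGGGGGGGG
After op 4 fill(7,3,W) [72 cells changed]:
WWWWRWWWW
WWWWWWWWW
WWWWWWWWW
WWWWWWWWW
WWWWWWWWW
WWWWWWWWW
WWWWWWWWW
WWWWWWWWW
WWWWWWWWW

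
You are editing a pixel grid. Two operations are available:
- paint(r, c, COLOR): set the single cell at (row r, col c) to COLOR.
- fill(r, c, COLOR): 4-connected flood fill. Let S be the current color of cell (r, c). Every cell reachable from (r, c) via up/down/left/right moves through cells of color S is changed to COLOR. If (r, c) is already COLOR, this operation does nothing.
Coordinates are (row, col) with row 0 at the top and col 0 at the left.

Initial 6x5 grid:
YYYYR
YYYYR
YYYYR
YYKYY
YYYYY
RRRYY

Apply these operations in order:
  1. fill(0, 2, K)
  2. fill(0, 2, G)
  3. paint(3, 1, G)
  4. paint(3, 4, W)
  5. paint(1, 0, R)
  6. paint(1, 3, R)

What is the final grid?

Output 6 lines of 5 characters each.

After op 1 fill(0,2,K) [23 cells changed]:
KKKKR
KKKKR
KKKKR
KKKKK
KKKKK
RRRKK
After op 2 fill(0,2,G) [24 cells changed]:
GGGGR
GGGGR
GGGGR
GGGGG
GGGGG
RRRGG
After op 3 paint(3,1,G):
GGGGR
GGGGR
GGGGR
GGGGG
GGGGG
RRRGG
After op 4 paint(3,4,W):
GGGGR
GGGGR
GGGGR
GGGGW
GGGGG
RRRGG
After op 5 paint(1,0,R):
GGGGR
RGGGR
GGGGR
GGGGW
GGGGG
RRRGG
After op 6 paint(1,3,R):
GGGGR
RGGRR
GGGGR
GGGGW
GGGGG
RRRGG

Answer: GGGGR
RGGRR
GGGGR
GGGGW
GGGGG
RRRGG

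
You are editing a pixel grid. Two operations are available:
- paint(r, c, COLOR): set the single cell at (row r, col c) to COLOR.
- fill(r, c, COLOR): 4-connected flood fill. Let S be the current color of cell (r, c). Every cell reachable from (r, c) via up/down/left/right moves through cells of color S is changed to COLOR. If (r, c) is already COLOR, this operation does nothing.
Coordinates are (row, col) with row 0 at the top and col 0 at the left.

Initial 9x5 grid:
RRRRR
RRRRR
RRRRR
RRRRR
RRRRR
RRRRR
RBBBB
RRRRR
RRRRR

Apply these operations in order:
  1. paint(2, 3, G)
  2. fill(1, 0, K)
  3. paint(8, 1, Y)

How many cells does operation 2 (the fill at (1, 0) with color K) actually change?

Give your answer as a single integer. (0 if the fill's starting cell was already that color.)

After op 1 paint(2,3,G):
RRRRR
RRRRR
RRRGR
RRRRR
RRRRR
RRRRR
RBBBB
RRRRR
RRRRR
After op 2 fill(1,0,K) [40 cells changed]:
KKKKK
KKKKK
KKKGK
KKKKK
KKKKK
KKKKK
KBBBB
KKKKK
KKKKK

Answer: 40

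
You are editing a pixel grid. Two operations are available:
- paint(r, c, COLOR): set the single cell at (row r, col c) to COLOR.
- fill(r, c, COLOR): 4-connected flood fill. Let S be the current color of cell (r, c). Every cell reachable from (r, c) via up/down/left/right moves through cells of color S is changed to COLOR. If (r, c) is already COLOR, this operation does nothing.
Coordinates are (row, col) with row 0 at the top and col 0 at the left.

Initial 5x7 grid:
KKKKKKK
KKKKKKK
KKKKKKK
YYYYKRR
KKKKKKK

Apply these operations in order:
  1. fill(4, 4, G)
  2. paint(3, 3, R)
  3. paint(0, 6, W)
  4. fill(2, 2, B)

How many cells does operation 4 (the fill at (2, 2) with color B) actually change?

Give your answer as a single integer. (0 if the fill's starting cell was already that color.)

After op 1 fill(4,4,G) [29 cells changed]:
GGGGGGG
GGGGGGG
GGGGGGG
YYYYGRR
GGGGGGG
After op 2 paint(3,3,R):
GGGGGGG
GGGGGGG
GGGGGGG
YYYRGRR
GGGGGGG
After op 3 paint(0,6,W):
GGGGGGW
GGGGGGG
GGGGGGG
YYYRGRR
GGGGGGG
After op 4 fill(2,2,B) [28 cells changed]:
BBBBBBW
BBBBBBB
BBBBBBB
YYYRBRR
BBBBBBB

Answer: 28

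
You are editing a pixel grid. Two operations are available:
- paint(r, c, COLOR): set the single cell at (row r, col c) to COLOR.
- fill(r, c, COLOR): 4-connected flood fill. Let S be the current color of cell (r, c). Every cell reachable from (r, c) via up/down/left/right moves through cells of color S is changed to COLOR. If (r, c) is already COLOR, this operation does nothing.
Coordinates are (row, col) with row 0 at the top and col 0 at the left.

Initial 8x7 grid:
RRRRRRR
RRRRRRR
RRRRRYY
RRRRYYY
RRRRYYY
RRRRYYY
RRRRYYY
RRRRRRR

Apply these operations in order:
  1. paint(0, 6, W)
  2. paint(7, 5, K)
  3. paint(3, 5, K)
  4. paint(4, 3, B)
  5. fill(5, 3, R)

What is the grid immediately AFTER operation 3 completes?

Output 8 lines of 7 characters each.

Answer: RRRRRRW
RRRRRRR
RRRRRYY
RRRRYKY
RRRRYYY
RRRRYYY
RRRRYYY
RRRRRKR

Derivation:
After op 1 paint(0,6,W):
RRRRRRW
RRRRRRR
RRRRRYY
RRRRYYY
RRRRYYY
RRRRYYY
RRRRYYY
RRRRRRR
After op 2 paint(7,5,K):
RRRRRRW
RRRRRRR
RRRRRYY
RRRRYYY
RRRRYYY
RRRRYYY
RRRRYYY
RRRRRKR
After op 3 paint(3,5,K):
RRRRRRW
RRRRRRR
RRRRRYY
RRRRYKY
RRRRYYY
RRRRYYY
RRRRYYY
RRRRRKR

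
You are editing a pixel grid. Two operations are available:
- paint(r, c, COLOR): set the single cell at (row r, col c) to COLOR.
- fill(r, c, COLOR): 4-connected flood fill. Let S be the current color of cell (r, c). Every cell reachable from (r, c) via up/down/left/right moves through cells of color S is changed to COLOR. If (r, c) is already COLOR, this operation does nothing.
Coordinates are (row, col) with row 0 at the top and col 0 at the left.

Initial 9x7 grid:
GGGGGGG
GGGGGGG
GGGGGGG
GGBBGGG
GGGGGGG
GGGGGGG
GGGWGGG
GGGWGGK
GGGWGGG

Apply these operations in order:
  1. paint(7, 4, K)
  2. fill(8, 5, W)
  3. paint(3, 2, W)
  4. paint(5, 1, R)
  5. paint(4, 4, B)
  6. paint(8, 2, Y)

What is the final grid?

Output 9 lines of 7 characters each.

Answer: WWWWWWW
WWWWWWW
WWWWWWW
WWWBWWW
WWWWBWW
WRWWWWW
WWWWWWW
WWWWKWK
WWYWWWW

Derivation:
After op 1 paint(7,4,K):
GGGGGGG
GGGGGGG
GGGGGGG
GGBBGGG
GGGGGGG
GGGGGGG
GGGWGGG
GGGWKGK
GGGWGGG
After op 2 fill(8,5,W) [56 cells changed]:
WWWWWWW
WWWWWWW
WWWWWWW
WWBBWWW
WWWWWWW
WWWWWWW
WWWWWWW
WWWWKWK
WWWWWWW
After op 3 paint(3,2,W):
WWWWWWW
WWWWWWW
WWWWWWW
WWWBWWW
WWWWWWW
WWWWWWW
WWWWWWW
WWWWKWK
WWWWWWW
After op 4 paint(5,1,R):
WWWWWWW
WWWWWWW
WWWWWWW
WWWBWWW
WWWWWWW
WRWWWWW
WWWWWWW
WWWWKWK
WWWWWWW
After op 5 paint(4,4,B):
WWWWWWW
WWWWWWW
WWWWWWW
WWWBWWW
WWWWBWW
WRWWWWW
WWWWWWW
WWWWKWK
WWWWWWW
After op 6 paint(8,2,Y):
WWWWWWW
WWWWWWW
WWWWWWW
WWWBWWW
WWWWBWW
WRWWWWW
WWWWWWW
WWWWKWK
WWYWWWW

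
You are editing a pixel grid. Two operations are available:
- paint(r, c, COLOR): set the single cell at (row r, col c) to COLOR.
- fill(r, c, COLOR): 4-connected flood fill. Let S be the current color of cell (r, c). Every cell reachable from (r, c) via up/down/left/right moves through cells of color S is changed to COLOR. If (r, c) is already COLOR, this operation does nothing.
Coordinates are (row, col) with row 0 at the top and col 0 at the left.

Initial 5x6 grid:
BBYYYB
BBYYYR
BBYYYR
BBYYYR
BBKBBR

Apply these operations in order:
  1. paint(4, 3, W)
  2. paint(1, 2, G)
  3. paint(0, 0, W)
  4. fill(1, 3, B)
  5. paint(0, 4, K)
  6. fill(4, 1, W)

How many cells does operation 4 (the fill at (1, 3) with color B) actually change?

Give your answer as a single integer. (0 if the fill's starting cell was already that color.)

Answer: 11

Derivation:
After op 1 paint(4,3,W):
BBYYYB
BBYYYR
BBYYYR
BBYYYR
BBKWBR
After op 2 paint(1,2,G):
BBYYYB
BBGYYR
BBYYYR
BBYYYR
BBKWBR
After op 3 paint(0,0,W):
WBYYYB
BBGYYR
BBYYYR
BBYYYR
BBKWBR
After op 4 fill(1,3,B) [11 cells changed]:
WBBBBB
BBGBBR
BBBBBR
BBBBBR
BBKWBR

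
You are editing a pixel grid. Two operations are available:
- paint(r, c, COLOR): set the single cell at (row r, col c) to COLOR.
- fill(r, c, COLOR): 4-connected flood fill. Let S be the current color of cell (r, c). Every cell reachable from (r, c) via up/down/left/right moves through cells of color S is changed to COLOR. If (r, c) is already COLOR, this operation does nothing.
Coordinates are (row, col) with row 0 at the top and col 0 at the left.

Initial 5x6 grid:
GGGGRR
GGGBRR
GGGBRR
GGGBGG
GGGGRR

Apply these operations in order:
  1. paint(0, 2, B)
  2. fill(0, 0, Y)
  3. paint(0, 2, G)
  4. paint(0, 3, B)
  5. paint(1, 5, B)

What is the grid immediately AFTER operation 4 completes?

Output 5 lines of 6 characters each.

After op 1 paint(0,2,B):
GGBGRR
GGGBRR
GGGBRR
GGGBGG
GGGGRR
After op 2 fill(0,0,Y) [15 cells changed]:
YYBGRR
YYYBRR
YYYBRR
YYYBGG
YYYYRR
After op 3 paint(0,2,G):
YYGGRR
YYYBRR
YYYBRR
YYYBGG
YYYYRR
After op 4 paint(0,3,B):
YYGBRR
YYYBRR
YYYBRR
YYYBGG
YYYYRR

Answer: YYGBRR
YYYBRR
YYYBRR
YYYBGG
YYYYRR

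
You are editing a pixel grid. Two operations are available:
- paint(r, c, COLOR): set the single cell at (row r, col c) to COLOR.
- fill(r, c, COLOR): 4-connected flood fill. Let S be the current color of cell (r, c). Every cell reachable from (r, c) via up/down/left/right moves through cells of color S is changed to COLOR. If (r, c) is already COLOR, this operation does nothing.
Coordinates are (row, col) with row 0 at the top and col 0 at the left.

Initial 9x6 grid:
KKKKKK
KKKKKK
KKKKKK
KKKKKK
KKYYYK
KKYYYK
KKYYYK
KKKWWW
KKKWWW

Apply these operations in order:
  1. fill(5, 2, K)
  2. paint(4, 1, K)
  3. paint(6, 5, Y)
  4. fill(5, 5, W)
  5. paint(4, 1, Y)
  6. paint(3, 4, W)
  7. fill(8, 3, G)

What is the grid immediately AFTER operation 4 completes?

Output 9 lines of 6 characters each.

Answer: WWWWWW
WWWWWW
WWWWWW
WWWWWW
WWWWWW
WWWWWW
WWWWWY
WWWWWW
WWWWWW

Derivation:
After op 1 fill(5,2,K) [9 cells changed]:
KKKKKK
KKKKKK
KKKKKK
KKKKKK
KKKKKK
KKKKKK
KKKKKK
KKKWWW
KKKWWW
After op 2 paint(4,1,K):
KKKKKK
KKKKKK
KKKKKK
KKKKKK
KKKKKK
KKKKKK
KKKKKK
KKKWWW
KKKWWW
After op 3 paint(6,5,Y):
KKKKKK
KKKKKK
KKKKKK
KKKKKK
KKKKKK
KKKKKK
KKKKKY
KKKWWW
KKKWWW
After op 4 fill(5,5,W) [47 cells changed]:
WWWWWW
WWWWWW
WWWWWW
WWWWWW
WWWWWW
WWWWWW
WWWWWY
WWWWWW
WWWWWW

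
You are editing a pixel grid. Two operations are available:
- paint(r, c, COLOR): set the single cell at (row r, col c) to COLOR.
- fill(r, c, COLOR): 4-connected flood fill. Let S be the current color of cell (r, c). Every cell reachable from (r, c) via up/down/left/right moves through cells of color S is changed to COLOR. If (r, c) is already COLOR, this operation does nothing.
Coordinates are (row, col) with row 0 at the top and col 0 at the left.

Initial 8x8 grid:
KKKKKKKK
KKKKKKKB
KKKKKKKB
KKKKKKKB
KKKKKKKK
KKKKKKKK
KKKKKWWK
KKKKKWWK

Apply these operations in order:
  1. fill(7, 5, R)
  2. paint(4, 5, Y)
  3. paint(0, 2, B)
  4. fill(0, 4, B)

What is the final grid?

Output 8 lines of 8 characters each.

Answer: BBBBBBBB
BBBBBBBB
BBBBBBBB
BBBBBBBB
BBBBBYBB
BBBBBBBB
BBBBBRRB
BBBBBRRB

Derivation:
After op 1 fill(7,5,R) [4 cells changed]:
KKKKKKKK
KKKKKKKB
KKKKKKKB
KKKKKKKB
KKKKKKKK
KKKKKKKK
KKKKKRRK
KKKKKRRK
After op 2 paint(4,5,Y):
KKKKKKKK
KKKKKKKB
KKKKKKKB
KKKKKKKB
KKKKKYKK
KKKKKKKK
KKKKKRRK
KKKKKRRK
After op 3 paint(0,2,B):
KKBKKKKK
KKKKKKKB
KKKKKKKB
KKKKKKKB
KKKKKYKK
KKKKKKKK
KKKKKRRK
KKKKKRRK
After op 4 fill(0,4,B) [55 cells changed]:
BBBBBBBB
BBBBBBBB
BBBBBBBB
BBBBBBBB
BBBBBYBB
BBBBBBBB
BBBBBRRB
BBBBBRRB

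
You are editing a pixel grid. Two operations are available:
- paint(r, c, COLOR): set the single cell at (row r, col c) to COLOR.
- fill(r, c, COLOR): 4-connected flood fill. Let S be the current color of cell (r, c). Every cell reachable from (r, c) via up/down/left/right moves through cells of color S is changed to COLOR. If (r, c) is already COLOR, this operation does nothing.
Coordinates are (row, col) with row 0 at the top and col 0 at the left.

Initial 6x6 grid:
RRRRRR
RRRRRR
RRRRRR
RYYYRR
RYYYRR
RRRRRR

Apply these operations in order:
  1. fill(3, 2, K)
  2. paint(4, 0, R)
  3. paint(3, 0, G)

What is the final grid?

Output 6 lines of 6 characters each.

After op 1 fill(3,2,K) [6 cells changed]:
RRRRRR
RRRRRR
RRRRRR
RKKKRR
RKKKRR
RRRRRR
After op 2 paint(4,0,R):
RRRRRR
RRRRRR
RRRRRR
RKKKRR
RKKKRR
RRRRRR
After op 3 paint(3,0,G):
RRRRRR
RRRRRR
RRRRRR
GKKKRR
RKKKRR
RRRRRR

Answer: RRRRRR
RRRRRR
RRRRRR
GKKKRR
RKKKRR
RRRRRR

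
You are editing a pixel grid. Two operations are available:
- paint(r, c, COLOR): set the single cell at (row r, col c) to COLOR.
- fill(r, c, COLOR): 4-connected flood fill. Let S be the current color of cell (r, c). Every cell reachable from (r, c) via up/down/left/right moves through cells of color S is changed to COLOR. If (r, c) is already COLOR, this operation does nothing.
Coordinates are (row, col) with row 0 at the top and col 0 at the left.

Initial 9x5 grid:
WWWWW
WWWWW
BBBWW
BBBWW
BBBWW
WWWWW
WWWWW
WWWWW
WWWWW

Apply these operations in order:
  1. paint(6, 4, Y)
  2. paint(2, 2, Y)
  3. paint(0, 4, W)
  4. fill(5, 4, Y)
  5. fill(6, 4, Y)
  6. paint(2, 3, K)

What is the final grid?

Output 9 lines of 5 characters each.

Answer: YYYYY
YYYYY
BBYKY
BBBYY
BBBYY
YYYYY
YYYYY
YYYYY
YYYYY

Derivation:
After op 1 paint(6,4,Y):
WWWWW
WWWWW
BBBWW
BBBWW
BBBWW
WWWWW
WWWWY
WWWWW
WWWWW
After op 2 paint(2,2,Y):
WWWWW
WWWWW
BBYWW
BBBWW
BBBWW
WWWWW
WWWWY
WWWWW
WWWWW
After op 3 paint(0,4,W):
WWWWW
WWWWW
BBYWW
BBBWW
BBBWW
WWWWW
WWWWY
WWWWW
WWWWW
After op 4 fill(5,4,Y) [35 cells changed]:
YYYYY
YYYYY
BBYYY
BBBYY
BBBYY
YYYYY
YYYYY
YYYYY
YYYYY
After op 5 fill(6,4,Y) [0 cells changed]:
YYYYY
YYYYY
BBYYY
BBBYY
BBBYY
YYYYY
YYYYY
YYYYY
YYYYY
After op 6 paint(2,3,K):
YYYYY
YYYYY
BBYKY
BBBYY
BBBYY
YYYYY
YYYYY
YYYYY
YYYYY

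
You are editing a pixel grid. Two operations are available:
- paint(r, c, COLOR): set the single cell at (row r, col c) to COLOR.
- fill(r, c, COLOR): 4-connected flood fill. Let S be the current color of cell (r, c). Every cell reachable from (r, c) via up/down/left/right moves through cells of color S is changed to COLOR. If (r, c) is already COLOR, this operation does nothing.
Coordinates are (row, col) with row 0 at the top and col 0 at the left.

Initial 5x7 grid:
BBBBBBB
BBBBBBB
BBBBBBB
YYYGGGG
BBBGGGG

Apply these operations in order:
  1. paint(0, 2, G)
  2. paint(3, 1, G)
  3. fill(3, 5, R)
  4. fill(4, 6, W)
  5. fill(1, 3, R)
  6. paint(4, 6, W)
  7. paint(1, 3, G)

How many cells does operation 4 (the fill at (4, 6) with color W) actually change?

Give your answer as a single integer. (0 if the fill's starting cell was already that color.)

Answer: 8

Derivation:
After op 1 paint(0,2,G):
BBGBBBB
BBBBBBB
BBBBBBB
YYYGGGG
BBBGGGG
After op 2 paint(3,1,G):
BBGBBBB
BBBBBBB
BBBBBBB
YGYGGGG
BBBGGGG
After op 3 fill(3,5,R) [8 cells changed]:
BBGBBBB
BBBBBBB
BBBBBBB
YGYRRRR
BBBRRRR
After op 4 fill(4,6,W) [8 cells changed]:
BBGBBBB
BBBBBBB
BBBBBBB
YGYWWWW
BBBWWWW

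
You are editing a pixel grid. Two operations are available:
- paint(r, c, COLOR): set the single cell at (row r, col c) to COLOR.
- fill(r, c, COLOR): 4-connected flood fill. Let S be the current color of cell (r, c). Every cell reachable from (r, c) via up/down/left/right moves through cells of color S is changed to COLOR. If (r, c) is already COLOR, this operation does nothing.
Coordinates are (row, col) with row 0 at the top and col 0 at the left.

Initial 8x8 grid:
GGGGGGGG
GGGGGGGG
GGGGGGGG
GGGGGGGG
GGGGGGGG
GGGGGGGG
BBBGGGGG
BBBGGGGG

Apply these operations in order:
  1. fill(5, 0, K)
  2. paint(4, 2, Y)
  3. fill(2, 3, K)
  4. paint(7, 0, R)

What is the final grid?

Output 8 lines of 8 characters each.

Answer: KKKKKKKK
KKKKKKKK
KKKKKKKK
KKKKKKKK
KKYKKKKK
KKKKKKKK
BBBKKKKK
RBBKKKKK

Derivation:
After op 1 fill(5,0,K) [58 cells changed]:
KKKKKKKK
KKKKKKKK
KKKKKKKK
KKKKKKKK
KKKKKKKK
KKKKKKKK
BBBKKKKK
BBBKKKKK
After op 2 paint(4,2,Y):
KKKKKKKK
KKKKKKKK
KKKKKKKK
KKKKKKKK
KKYKKKKK
KKKKKKKK
BBBKKKKK
BBBKKKKK
After op 3 fill(2,3,K) [0 cells changed]:
KKKKKKKK
KKKKKKKK
KKKKKKKK
KKKKKKKK
KKYKKKKK
KKKKKKKK
BBBKKKKK
BBBKKKKK
After op 4 paint(7,0,R):
KKKKKKKK
KKKKKKKK
KKKKKKKK
KKKKKKKK
KKYKKKKK
KKKKKKKK
BBBKKKKK
RBBKKKKK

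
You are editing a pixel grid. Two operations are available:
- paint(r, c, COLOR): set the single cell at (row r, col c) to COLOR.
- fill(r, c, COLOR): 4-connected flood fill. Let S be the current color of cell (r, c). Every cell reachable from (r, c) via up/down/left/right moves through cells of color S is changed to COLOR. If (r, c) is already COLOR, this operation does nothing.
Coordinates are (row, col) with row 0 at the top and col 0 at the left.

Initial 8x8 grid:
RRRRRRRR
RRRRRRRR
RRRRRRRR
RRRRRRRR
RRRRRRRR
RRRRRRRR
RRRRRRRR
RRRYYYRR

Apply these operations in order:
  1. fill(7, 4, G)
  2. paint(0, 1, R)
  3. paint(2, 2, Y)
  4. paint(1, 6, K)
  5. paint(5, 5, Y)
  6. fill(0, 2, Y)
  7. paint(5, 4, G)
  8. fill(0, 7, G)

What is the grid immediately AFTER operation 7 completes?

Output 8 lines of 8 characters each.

Answer: YYYYYYYY
YYYYYYKY
YYYYYYYY
YYYYYYYY
YYYYYYYY
YYYYGYYY
YYYYYYYY
YYYGGGYY

Derivation:
After op 1 fill(7,4,G) [3 cells changed]:
RRRRRRRR
RRRRRRRR
RRRRRRRR
RRRRRRRR
RRRRRRRR
RRRRRRRR
RRRRRRRR
RRRGGGRR
After op 2 paint(0,1,R):
RRRRRRRR
RRRRRRRR
RRRRRRRR
RRRRRRRR
RRRRRRRR
RRRRRRRR
RRRRRRRR
RRRGGGRR
After op 3 paint(2,2,Y):
RRRRRRRR
RRRRRRRR
RRYRRRRR
RRRRRRRR
RRRRRRRR
RRRRRRRR
RRRRRRRR
RRRGGGRR
After op 4 paint(1,6,K):
RRRRRRRR
RRRRRRKR
RRYRRRRR
RRRRRRRR
RRRRRRRR
RRRRRRRR
RRRRRRRR
RRRGGGRR
After op 5 paint(5,5,Y):
RRRRRRRR
RRRRRRKR
RRYRRRRR
RRRRRRRR
RRRRRRRR
RRRRRYRR
RRRRRRRR
RRRGGGRR
After op 6 fill(0,2,Y) [58 cells changed]:
YYYYYYYY
YYYYYYKY
YYYYYYYY
YYYYYYYY
YYYYYYYY
YYYYYYYY
YYYYYYYY
YYYGGGYY
After op 7 paint(5,4,G):
YYYYYYYY
YYYYYYKY
YYYYYYYY
YYYYYYYY
YYYYYYYY
YYYYGYYY
YYYYYYYY
YYYGGGYY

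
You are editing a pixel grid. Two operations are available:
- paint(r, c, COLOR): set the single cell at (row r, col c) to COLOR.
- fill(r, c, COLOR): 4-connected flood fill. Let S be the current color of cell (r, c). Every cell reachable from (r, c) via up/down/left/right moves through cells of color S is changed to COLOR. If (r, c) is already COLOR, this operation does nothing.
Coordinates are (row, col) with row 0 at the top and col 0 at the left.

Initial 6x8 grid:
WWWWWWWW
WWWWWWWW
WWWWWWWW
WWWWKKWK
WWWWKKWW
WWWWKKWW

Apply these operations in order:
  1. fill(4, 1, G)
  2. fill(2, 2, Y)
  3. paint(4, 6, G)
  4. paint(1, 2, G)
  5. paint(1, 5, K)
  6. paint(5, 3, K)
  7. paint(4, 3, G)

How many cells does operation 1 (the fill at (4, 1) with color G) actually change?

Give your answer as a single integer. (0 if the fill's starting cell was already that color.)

After op 1 fill(4,1,G) [41 cells changed]:
GGGGGGGG
GGGGGGGG
GGGGGGGG
GGGGKKGK
GGGGKKGG
GGGGKKGG

Answer: 41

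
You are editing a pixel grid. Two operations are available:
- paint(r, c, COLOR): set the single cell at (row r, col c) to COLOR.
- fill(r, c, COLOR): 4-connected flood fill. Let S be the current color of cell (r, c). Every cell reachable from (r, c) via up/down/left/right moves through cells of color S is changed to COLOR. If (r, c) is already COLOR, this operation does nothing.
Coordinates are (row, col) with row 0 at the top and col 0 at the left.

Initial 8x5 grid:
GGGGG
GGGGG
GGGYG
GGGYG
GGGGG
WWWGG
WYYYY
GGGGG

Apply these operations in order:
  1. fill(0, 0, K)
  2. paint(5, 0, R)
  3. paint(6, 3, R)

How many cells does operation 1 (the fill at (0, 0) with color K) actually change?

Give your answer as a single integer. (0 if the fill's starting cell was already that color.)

After op 1 fill(0,0,K) [25 cells changed]:
KKKKK
KKKKK
KKKYK
KKKYK
KKKKK
WWWKK
WYYYY
GGGGG

Answer: 25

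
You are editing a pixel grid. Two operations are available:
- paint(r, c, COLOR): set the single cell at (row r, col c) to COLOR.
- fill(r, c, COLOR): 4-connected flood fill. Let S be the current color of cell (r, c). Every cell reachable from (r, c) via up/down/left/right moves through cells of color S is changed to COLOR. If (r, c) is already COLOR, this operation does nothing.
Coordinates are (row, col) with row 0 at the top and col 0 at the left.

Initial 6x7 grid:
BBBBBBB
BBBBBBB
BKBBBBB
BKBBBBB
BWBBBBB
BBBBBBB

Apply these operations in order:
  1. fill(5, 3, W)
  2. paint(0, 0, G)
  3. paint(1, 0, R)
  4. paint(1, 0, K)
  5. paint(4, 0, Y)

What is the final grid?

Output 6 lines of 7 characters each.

After op 1 fill(5,3,W) [39 cells changed]:
WWWWWWW
WWWWWWW
WKWWWWW
WKWWWWW
WWWWWWW
WWWWWWW
After op 2 paint(0,0,G):
GWWWWWW
WWWWWWW
WKWWWWW
WKWWWWW
WWWWWWW
WWWWWWW
After op 3 paint(1,0,R):
GWWWWWW
RWWWWWW
WKWWWWW
WKWWWWW
WWWWWWW
WWWWWWW
After op 4 paint(1,0,K):
GWWWWWW
KWWWWWW
WKWWWWW
WKWWWWW
WWWWWWW
WWWWWWW
After op 5 paint(4,0,Y):
GWWWWWW
KWWWWWW
WKWWWWW
WKWWWWW
YWWWWWW
WWWWWWW

Answer: GWWWWWW
KWWWWWW
WKWWWWW
WKWWWWW
YWWWWWW
WWWWWWW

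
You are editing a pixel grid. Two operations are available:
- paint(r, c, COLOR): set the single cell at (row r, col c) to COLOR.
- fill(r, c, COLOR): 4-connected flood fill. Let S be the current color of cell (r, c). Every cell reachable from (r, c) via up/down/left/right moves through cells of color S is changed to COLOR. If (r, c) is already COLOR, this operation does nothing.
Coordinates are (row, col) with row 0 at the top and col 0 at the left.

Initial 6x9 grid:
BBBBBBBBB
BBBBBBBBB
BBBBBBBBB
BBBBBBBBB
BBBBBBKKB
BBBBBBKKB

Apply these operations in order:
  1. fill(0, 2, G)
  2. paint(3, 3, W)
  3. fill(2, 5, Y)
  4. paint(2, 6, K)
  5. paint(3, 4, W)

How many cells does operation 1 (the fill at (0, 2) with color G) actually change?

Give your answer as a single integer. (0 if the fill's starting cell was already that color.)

After op 1 fill(0,2,G) [50 cells changed]:
GGGGGGGGG
GGGGGGGGG
GGGGGGGGG
GGGGGGGGG
GGGGGGKKG
GGGGGGKKG

Answer: 50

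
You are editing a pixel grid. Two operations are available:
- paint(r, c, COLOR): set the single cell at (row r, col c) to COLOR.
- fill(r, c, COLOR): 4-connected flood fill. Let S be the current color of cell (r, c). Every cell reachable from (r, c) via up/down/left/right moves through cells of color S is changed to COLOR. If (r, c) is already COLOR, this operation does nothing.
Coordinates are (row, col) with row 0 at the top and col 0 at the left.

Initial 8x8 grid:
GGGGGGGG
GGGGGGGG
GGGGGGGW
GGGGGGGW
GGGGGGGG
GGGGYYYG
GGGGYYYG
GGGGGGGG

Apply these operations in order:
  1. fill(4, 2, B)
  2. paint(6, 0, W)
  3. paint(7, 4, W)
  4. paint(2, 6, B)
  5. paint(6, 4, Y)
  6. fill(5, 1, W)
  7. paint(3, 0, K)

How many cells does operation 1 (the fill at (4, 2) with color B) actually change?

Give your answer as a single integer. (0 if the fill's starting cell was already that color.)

After op 1 fill(4,2,B) [56 cells changed]:
BBBBBBBB
BBBBBBBB
BBBBBBBW
BBBBBBBW
BBBBBBBB
BBBBYYYB
BBBBYYYB
BBBBBBBB

Answer: 56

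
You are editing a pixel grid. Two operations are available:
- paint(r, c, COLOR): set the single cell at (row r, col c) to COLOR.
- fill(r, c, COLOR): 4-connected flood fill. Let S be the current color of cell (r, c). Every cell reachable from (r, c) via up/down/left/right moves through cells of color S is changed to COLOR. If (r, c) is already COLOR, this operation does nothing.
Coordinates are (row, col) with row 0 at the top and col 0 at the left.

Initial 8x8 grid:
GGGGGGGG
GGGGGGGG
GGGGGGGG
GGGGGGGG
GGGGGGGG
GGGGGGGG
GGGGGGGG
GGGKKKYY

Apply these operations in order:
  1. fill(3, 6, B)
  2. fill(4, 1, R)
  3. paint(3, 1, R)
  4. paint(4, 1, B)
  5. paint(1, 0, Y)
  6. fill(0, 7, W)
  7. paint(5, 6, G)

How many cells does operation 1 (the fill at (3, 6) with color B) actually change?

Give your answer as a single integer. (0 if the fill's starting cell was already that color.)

After op 1 fill(3,6,B) [59 cells changed]:
BBBBBBBB
BBBBBBBB
BBBBBBBB
BBBBBBBB
BBBBBBBB
BBBBBBBB
BBBBBBBB
BBBKKKYY

Answer: 59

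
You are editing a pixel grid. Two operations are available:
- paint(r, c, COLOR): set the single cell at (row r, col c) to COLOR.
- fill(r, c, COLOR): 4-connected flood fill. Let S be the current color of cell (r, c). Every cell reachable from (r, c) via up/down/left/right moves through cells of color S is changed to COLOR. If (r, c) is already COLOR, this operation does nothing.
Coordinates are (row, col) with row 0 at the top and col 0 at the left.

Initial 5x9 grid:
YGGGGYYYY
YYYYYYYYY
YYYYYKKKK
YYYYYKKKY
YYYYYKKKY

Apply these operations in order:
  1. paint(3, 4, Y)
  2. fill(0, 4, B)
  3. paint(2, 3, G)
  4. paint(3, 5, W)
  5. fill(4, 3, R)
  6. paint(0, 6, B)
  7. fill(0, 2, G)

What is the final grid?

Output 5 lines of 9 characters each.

After op 1 paint(3,4,Y):
YGGGGYYYY
YYYYYYYYY
YYYYYKKKK
YYYYYKKKY
YYYYYKKKY
After op 2 fill(0,4,B) [4 cells changed]:
YBBBBYYYY
YYYYYYYYY
YYYYYKKKK
YYYYYKKKY
YYYYYKKKY
After op 3 paint(2,3,G):
YBBBBYYYY
YYYYYYYYY
YYYGYKKKK
YYYYYKKKY
YYYYYKKKY
After op 4 paint(3,5,W):
YBBBBYYYY
YYYYYYYYY
YYYGYKKKK
YYYYYWKKY
YYYYYKKKY
After op 5 fill(4,3,R) [28 cells changed]:
RBBBBRRRR
RRRRRRRRR
RRRGRKKKK
RRRRRWKKY
RRRRRKKKY
After op 6 paint(0,6,B):
RBBBBRBRR
RRRRRRRRR
RRRGRKKKK
RRRRRWKKY
RRRRRKKKY
After op 7 fill(0,2,G) [4 cells changed]:
RGGGGRBRR
RRRRRRRRR
RRRGRKKKK
RRRRRWKKY
RRRRRKKKY

Answer: RGGGGRBRR
RRRRRRRRR
RRRGRKKKK
RRRRRWKKY
RRRRRKKKY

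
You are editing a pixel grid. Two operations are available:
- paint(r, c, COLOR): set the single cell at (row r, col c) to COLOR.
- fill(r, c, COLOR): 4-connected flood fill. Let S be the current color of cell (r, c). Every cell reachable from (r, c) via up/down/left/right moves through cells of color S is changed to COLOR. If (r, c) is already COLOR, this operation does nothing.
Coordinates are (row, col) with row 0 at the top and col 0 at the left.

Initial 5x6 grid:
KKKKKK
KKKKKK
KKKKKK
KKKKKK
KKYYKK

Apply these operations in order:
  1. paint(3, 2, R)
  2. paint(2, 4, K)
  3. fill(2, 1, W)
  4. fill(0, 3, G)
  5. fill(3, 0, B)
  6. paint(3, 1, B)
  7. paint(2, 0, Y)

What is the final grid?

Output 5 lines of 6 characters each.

Answer: BBBBBB
BBBBBB
YBBBBB
BBRBBB
BBYYBB

Derivation:
After op 1 paint(3,2,R):
KKKKKK
KKKKKK
KKKKKK
KKRKKK
KKYYKK
After op 2 paint(2,4,K):
KKKKKK
KKKKKK
KKKKKK
KKRKKK
KKYYKK
After op 3 fill(2,1,W) [27 cells changed]:
WWWWWW
WWWWWW
WWWWWW
WWRWWW
WWYYWW
After op 4 fill(0,3,G) [27 cells changed]:
GGGGGG
GGGGGG
GGGGGG
GGRGGG
GGYYGG
After op 5 fill(3,0,B) [27 cells changed]:
BBBBBB
BBBBBB
BBBBBB
BBRBBB
BBYYBB
After op 6 paint(3,1,B):
BBBBBB
BBBBBB
BBBBBB
BBRBBB
BBYYBB
After op 7 paint(2,0,Y):
BBBBBB
BBBBBB
YBBBBB
BBRBBB
BBYYBB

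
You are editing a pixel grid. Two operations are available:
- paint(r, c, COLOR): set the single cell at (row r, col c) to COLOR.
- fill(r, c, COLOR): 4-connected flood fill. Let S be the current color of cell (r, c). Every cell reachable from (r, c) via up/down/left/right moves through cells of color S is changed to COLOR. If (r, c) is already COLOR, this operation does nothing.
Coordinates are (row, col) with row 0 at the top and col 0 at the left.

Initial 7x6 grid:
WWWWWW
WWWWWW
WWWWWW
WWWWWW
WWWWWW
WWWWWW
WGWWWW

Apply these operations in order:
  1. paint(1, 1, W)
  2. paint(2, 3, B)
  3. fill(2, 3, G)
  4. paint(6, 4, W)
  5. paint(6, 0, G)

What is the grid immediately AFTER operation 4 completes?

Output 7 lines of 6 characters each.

Answer: WWWWWW
WWWWWW
WWWGWW
WWWWWW
WWWWWW
WWWWWW
WGWWWW

Derivation:
After op 1 paint(1,1,W):
WWWWWW
WWWWWW
WWWWWW
WWWWWW
WWWWWW
WWWWWW
WGWWWW
After op 2 paint(2,3,B):
WWWWWW
WWWWWW
WWWBWW
WWWWWW
WWWWWW
WWWWWW
WGWWWW
After op 3 fill(2,3,G) [1 cells changed]:
WWWWWW
WWWWWW
WWWGWW
WWWWWW
WWWWWW
WWWWWW
WGWWWW
After op 4 paint(6,4,W):
WWWWWW
WWWWWW
WWWGWW
WWWWWW
WWWWWW
WWWWWW
WGWWWW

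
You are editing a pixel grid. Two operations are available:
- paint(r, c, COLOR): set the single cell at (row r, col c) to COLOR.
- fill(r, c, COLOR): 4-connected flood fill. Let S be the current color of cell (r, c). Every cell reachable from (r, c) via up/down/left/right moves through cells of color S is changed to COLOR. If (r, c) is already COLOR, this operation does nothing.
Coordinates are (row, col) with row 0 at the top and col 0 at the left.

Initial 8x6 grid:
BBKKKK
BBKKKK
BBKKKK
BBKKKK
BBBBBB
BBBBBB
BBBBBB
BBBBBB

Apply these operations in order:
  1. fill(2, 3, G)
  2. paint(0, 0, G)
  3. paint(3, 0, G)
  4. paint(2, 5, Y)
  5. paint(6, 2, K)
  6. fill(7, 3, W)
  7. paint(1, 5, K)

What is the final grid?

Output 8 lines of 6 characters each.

Answer: GWGGGG
WWGGGK
WWGGGY
GWGGGG
WWWWWW
WWWWWW
WWKWWW
WWWWWW

Derivation:
After op 1 fill(2,3,G) [16 cells changed]:
BBGGGG
BBGGGG
BBGGGG
BBGGGG
BBBBBB
BBBBBB
BBBBBB
BBBBBB
After op 2 paint(0,0,G):
GBGGGG
BBGGGG
BBGGGG
BBGGGG
BBBBBB
BBBBBB
BBBBBB
BBBBBB
After op 3 paint(3,0,G):
GBGGGG
BBGGGG
BBGGGG
GBGGGG
BBBBBB
BBBBBB
BBBBBB
BBBBBB
After op 4 paint(2,5,Y):
GBGGGG
BBGGGG
BBGGGY
GBGGGG
BBBBBB
BBBBBB
BBBBBB
BBBBBB
After op 5 paint(6,2,K):
GBGGGG
BBGGGG
BBGGGY
GBGGGG
BBBBBB
BBBBBB
BBKBBB
BBBBBB
After op 6 fill(7,3,W) [29 cells changed]:
GWGGGG
WWGGGG
WWGGGY
GWGGGG
WWWWWW
WWWWWW
WWKWWW
WWWWWW
After op 7 paint(1,5,K):
GWGGGG
WWGGGK
WWGGGY
GWGGGG
WWWWWW
WWWWWW
WWKWWW
WWWWWW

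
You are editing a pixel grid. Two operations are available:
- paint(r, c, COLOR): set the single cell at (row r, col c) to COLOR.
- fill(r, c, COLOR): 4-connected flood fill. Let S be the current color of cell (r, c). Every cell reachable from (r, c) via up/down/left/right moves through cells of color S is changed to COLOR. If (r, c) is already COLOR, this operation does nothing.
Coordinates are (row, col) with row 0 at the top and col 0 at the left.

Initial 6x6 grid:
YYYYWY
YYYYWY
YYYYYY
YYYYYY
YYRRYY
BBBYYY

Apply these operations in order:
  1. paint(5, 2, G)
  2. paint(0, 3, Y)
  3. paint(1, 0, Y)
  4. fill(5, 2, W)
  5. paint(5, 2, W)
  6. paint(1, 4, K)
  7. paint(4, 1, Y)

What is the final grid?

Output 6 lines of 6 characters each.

After op 1 paint(5,2,G):
YYYYWY
YYYYWY
YYYYYY
YYYYYY
YYRRYY
BBGYYY
After op 2 paint(0,3,Y):
YYYYWY
YYYYWY
YYYYYY
YYYYYY
YYRRYY
BBGYYY
After op 3 paint(1,0,Y):
YYYYWY
YYYYWY
YYYYYY
YYYYYY
YYRRYY
BBGYYY
After op 4 fill(5,2,W) [1 cells changed]:
YYYYWY
YYYYWY
YYYYYY
YYYYYY
YYRRYY
BBWYYY
After op 5 paint(5,2,W):
YYYYWY
YYYYWY
YYYYYY
YYYYYY
YYRRYY
BBWYYY
After op 6 paint(1,4,K):
YYYYWY
YYYYKY
YYYYYY
YYYYYY
YYRRYY
BBWYYY
After op 7 paint(4,1,Y):
YYYYWY
YYYYKY
YYYYYY
YYYYYY
YYRRYY
BBWYYY

Answer: YYYYWY
YYYYKY
YYYYYY
YYYYYY
YYRRYY
BBWYYY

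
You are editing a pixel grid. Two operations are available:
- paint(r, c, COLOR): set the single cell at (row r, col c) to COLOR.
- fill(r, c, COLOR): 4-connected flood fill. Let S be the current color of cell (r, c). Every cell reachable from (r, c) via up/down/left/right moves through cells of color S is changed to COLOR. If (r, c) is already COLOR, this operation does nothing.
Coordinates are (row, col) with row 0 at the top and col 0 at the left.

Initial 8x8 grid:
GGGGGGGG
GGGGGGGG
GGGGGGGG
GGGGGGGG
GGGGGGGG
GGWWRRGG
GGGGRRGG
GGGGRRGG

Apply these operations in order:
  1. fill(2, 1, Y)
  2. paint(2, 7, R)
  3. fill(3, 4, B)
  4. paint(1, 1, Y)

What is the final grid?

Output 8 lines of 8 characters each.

After op 1 fill(2,1,Y) [56 cells changed]:
YYYYYYYY
YYYYYYYY
YYYYYYYY
YYYYYYYY
YYYYYYYY
YYWWRRYY
YYYYRRYY
YYYYRRYY
After op 2 paint(2,7,R):
YYYYYYYY
YYYYYYYY
YYYYYYYR
YYYYYYYY
YYYYYYYY
YYWWRRYY
YYYYRRYY
YYYYRRYY
After op 3 fill(3,4,B) [55 cells changed]:
BBBBBBBB
BBBBBBBB
BBBBBBBR
BBBBBBBB
BBBBBBBB
BBWWRRBB
BBBBRRBB
BBBBRRBB
After op 4 paint(1,1,Y):
BBBBBBBB
BYBBBBBB
BBBBBBBR
BBBBBBBB
BBBBBBBB
BBWWRRBB
BBBBRRBB
BBBBRRBB

Answer: BBBBBBBB
BYBBBBBB
BBBBBBBR
BBBBBBBB
BBBBBBBB
BBWWRRBB
BBBBRRBB
BBBBRRBB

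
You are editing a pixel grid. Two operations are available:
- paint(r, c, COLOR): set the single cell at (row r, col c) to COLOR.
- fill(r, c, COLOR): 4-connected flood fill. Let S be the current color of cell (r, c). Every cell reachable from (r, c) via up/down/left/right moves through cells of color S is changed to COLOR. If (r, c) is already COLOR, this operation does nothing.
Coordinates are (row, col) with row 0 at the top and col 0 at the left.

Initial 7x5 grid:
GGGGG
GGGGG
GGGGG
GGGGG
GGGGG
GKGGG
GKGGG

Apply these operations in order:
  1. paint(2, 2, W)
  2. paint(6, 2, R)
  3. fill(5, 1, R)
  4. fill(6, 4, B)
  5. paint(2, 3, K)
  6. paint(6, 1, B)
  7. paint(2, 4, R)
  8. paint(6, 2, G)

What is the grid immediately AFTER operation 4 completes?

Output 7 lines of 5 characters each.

Answer: BBBBB
BBBBB
BBWBB
BBBBB
BBBBB
BRBBB
BRRBB

Derivation:
After op 1 paint(2,2,W):
GGGGG
GGGGG
GGWGG
GGGGG
GGGGG
GKGGG
GKGGG
After op 2 paint(6,2,R):
GGGGG
GGGGG
GGWGG
GGGGG
GGGGG
GKGGG
GKRGG
After op 3 fill(5,1,R) [2 cells changed]:
GGGGG
GGGGG
GGWGG
GGGGG
GGGGG
GRGGG
GRRGG
After op 4 fill(6,4,B) [31 cells changed]:
BBBBB
BBBBB
BBWBB
BBBBB
BBBBB
BRBBB
BRRBB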